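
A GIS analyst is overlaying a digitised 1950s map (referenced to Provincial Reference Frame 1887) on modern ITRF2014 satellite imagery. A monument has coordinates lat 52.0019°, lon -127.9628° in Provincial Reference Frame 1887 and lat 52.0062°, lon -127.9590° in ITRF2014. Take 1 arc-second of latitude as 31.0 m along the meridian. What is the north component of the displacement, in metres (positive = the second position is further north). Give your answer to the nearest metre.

ΔN = 480 m

Δφ = 52.0062° − 52.0019° = +0.0043°; Δλ = -127.9590° − -127.9628° = +0.0038°.
1° of latitude = 3600 × 31.00 = 111600 m.
ΔN = Δφ × 111600 = 479.9 m; ΔE = Δλ × 111600 × cos(52.0019°) = +0.0038 × 111600 × 0.615635 = 261.1 m.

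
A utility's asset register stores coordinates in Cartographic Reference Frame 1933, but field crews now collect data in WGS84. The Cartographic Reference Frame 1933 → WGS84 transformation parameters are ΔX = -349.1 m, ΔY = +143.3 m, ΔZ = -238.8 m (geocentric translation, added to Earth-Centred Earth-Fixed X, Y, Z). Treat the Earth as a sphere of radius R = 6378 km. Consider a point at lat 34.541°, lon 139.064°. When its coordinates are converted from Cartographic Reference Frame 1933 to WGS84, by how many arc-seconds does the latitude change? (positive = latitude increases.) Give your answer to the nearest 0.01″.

sin φ = 0.566996, cos φ = 0.823721, sin λ = 0.655216, cos λ = -0.755442.
North component: ΔN = −sin φ cos λ·ΔX − sin φ sin λ·ΔY + cos φ·ΔZ = −(0.566996)(-0.755442)(-349.1) − (0.566996)(0.655216)(143.3) + (0.823721)(-238.8) = -399.47 m.
1° of latitude spans πR/180 = 111317 m, so Δφ = -399.47 / 111317 × 3600 = -12.919″.

Δφ = -12.92″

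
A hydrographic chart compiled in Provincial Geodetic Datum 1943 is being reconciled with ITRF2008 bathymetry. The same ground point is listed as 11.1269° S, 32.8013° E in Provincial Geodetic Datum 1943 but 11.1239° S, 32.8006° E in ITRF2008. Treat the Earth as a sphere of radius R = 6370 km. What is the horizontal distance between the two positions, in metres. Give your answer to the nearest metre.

Δφ = -11.1239° − -11.1269° = +0.0030°; Δλ = 32.8006° − 32.8013° = -0.0007°.
1° along a meridian = πR/180 = 111177 m.
ΔN = Δφ × 111177 = 333.5 m; ΔE = Δλ × 111177 × cos(-11.1269°) = -0.0007 × 111177 × 0.981202 = -76.4 m.
Distance = √(ΔE² + ΔN²) = √((-76.4)² + 333.5²) = 342.2 m.

342 m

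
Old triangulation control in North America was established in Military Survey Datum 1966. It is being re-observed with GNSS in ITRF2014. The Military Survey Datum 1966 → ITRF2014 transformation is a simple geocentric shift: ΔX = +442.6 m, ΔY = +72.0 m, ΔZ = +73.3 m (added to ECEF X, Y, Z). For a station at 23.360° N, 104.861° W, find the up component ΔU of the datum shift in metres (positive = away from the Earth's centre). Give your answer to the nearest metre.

ΔU = -139 m

At φ = 23.360°, λ = -104.861°: sin φ = 0.396507, cos φ = 0.918032, sin λ = -0.966551, cos λ = -0.256475.
ΔU = cos φ cos λ·ΔX + cos φ sin λ·ΔY + sin φ·ΔZ = (0.918032)(-0.256475)(442.6) + (0.918032)(-0.966551)(72.0) + (0.396507)(73.3) = -139.03 m.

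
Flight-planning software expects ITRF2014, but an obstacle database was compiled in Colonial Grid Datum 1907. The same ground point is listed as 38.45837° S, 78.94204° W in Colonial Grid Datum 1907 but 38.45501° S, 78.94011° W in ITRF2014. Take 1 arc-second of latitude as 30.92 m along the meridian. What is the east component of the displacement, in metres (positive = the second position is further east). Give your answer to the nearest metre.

Δφ = -38.45501° − -38.45837° = +0.00336°; Δλ = -78.94011° − -78.94204° = +0.00193°.
1° of latitude = 3600 × 30.92 = 111312 m.
ΔN = Δφ × 111312 = 374.0 m; ΔE = Δλ × 111312 × cos(-38.45837°) = +0.00193 × 111312 × 0.783060 = 168.2 m.

ΔE = 168 m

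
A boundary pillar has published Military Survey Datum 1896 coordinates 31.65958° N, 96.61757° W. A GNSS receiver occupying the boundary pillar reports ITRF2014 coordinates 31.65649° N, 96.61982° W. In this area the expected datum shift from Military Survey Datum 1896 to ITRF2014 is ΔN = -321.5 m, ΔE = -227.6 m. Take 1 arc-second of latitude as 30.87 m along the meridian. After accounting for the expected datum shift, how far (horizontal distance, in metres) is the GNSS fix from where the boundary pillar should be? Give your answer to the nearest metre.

26 m

Observed coordinate differences: Δφ = -0.00309°, Δλ = -0.00225°.
Converting to metres (1° lat = 111132 m, cos φ = 0.851182): observed ΔN = -343.4 m, observed ΔE = -212.8 m.
Subtracting the expected shift leaves a residual of -343.4 − (-321.5) = -21.9 m north and -212.8 − (-227.6) = 14.8 m east.
Residual distance = √((-21.9)² + 14.8²) = 26.4 m.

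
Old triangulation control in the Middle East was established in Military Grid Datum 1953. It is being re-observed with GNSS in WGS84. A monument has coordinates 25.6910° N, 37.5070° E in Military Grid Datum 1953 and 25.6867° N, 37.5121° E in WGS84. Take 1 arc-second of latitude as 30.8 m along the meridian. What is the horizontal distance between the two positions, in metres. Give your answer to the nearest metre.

Δφ = 25.6867° − 25.6910° = -0.0043°; Δλ = 37.5121° − 37.5070° = +0.0051°.
1° of latitude = 3600 × 30.80 = 110880 m.
ΔN = Δφ × 110880 = -476.8 m; ΔE = Δλ × 110880 × cos(25.6910°) = +0.0051 × 110880 × 0.901145 = 509.6 m.
Distance = √(ΔE² + ΔN²) = √(509.6² + (-476.8)²) = 697.9 m.

698 m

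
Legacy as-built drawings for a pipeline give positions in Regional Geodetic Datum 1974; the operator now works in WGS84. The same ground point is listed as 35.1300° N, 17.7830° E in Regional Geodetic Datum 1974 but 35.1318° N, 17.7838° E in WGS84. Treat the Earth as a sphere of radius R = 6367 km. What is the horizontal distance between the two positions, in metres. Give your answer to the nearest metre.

Δφ = 35.1318° − 35.1300° = +0.0018°; Δλ = 17.7838° − 17.7830° = +0.0008°.
1° along a meridian = πR/180 = 111125 m.
ΔN = Δφ × 111125 = 200.0 m; ΔE = Δλ × 111125 × cos(35.1300°) = +0.0008 × 111125 × 0.817849 = 72.7 m.
Distance = √(ΔE² + ΔN²) = √(72.7² + 200.0²) = 212.8 m.

213 m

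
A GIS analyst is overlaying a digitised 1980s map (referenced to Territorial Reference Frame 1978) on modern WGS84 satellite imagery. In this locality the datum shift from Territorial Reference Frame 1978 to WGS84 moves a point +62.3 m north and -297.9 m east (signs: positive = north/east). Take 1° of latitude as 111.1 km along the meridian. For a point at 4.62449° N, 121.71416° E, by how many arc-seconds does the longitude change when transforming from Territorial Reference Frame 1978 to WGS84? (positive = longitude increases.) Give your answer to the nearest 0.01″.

At latitude 4.62449°, cos φ = 0.996745.
1° of longitude at this latitude = 111.1 × cos φ = 110.74 km, so Δλ = -297.9 / 110738.3 = -0.0026901° = -9.684″.

Δλ = -9.68″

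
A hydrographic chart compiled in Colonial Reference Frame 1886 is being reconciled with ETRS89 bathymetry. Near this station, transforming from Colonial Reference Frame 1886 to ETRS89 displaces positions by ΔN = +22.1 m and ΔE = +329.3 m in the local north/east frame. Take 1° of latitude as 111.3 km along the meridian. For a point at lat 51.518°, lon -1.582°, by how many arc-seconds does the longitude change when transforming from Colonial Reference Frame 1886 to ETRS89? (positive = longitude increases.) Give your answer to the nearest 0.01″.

At latitude 51.518°, cos φ = 0.622269.
1° of longitude at this latitude = 111.3 × cos φ = 69.26 km, so Δλ = 329.3 / 69258.5 = 0.0047547° = 17.117″.

Δλ = 17.12″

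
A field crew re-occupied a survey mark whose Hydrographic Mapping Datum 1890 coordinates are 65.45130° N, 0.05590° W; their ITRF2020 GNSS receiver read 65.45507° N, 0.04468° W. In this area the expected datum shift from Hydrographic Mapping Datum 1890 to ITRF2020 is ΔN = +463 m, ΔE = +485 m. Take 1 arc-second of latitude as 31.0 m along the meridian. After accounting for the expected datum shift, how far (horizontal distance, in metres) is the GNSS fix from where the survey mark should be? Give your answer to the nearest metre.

55 m

Observed coordinate differences: Δφ = +0.00377°, Δλ = +0.01122°.
Converting to metres (1° lat = 111600 m, cos φ = 0.415467): observed ΔN = 420.7 m, observed ΔE = 520.2 m.
Subtracting the expected shift leaves a residual of 420.7 − (463) = -42.3 m north and 520.2 − (485) = 35.2 m east.
Residual distance = √((-42.3)² + 35.2²) = 55.0 m.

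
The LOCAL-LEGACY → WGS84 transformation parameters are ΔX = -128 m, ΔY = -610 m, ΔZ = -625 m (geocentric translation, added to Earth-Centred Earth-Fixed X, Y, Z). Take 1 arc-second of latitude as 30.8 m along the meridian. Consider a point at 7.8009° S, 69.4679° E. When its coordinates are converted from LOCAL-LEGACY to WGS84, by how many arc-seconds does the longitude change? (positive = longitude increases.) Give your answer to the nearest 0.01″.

Δλ = -3.08″

sin φ = -0.135731, cos φ = 0.990746, sin λ = 0.936476, cos λ = 0.350732.
East component: ΔE = −sin λ·ΔX + cos λ·ΔY = −(0.936476)(-128) + (0.350732)(-610) = -94.08 m.
1° of latitude spans 3600 × 30.80 = 110880 m; at latitude φ, 1° of longitude spans that × cos φ = 109853.9 m, so Δλ = -94.08 / 109853.9 × 3600 = -3.083″.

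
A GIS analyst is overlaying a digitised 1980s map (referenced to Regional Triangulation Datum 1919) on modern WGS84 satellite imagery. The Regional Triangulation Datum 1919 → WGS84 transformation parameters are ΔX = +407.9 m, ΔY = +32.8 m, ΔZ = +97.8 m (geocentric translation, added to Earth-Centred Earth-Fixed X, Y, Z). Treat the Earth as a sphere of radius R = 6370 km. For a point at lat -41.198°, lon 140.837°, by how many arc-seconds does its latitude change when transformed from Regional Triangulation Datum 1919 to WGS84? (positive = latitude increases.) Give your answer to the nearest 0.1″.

sin φ = -0.658663, cos φ = 0.752438, sin λ = 0.631529, cos λ = -0.775352.
North component: ΔN = −sin φ cos λ·ΔX − sin φ sin λ·ΔY + cos φ·ΔZ = −(-0.658663)(-0.775352)(407.9) − (-0.658663)(0.631529)(32.8) + (0.752438)(97.8) = -121.08 m.
1° of latitude spans πR/180 = 111177 m, so Δφ = -121.08 / 111177 × 3600 = -3.921″.

Δφ = -3.9″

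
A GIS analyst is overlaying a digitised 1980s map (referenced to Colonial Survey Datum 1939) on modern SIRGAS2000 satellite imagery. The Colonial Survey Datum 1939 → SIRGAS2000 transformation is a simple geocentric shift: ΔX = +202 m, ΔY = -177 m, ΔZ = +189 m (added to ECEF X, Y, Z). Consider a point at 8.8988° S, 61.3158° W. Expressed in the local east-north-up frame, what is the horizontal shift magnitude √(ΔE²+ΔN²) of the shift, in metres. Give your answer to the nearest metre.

The local east axis at (φ, λ) is (−sin λ, cos λ, 0), so ΔE = −sin(-61.3158°)·202 + cos(-61.3158°)·(-177) = 92.25 m.
The local north axis is (−sin φ cos λ, −sin φ sin λ, cos φ), giving ΔN = 14.998 + 24.020 + 186.725 = 225.74 m.
Horizontal magnitude = √(ΔE² + ΔN²) = √(92.25² + 225.74²) = 243.87 m.

244 m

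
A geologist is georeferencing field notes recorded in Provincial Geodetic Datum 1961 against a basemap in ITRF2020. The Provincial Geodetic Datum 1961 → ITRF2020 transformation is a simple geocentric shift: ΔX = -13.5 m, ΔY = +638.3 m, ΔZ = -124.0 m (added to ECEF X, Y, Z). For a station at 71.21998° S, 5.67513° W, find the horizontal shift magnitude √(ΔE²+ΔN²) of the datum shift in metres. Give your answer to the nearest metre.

The local east axis at (φ, λ) is (−sin λ, cos λ, 0), so ΔE = −sin(-5.67513°)·(-13.5) + cos(-5.67513°)·638.3 = 633.84 m.
The local north axis is (−sin φ cos λ, −sin φ sin λ, cos φ), giving ΔN = -12.719 − 59.760 − 39.920 = -112.40 m.
Horizontal magnitude = √(ΔE² + ΔN²) = √(633.84² + (-112.40)²) = 643.73 m.

644 m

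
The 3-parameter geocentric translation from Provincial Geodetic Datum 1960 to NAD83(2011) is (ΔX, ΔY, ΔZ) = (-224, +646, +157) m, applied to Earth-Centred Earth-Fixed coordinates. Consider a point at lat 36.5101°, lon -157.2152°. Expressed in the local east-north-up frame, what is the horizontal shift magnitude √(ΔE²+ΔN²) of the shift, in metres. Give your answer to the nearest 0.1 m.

The local east axis at (φ, λ) is (−sin λ, cos λ, 0), so ΔE = −sin(-157.2152°)·(-224) + cos(-157.2152°)·646 = -682.34 m.
The local north axis is (−sin φ cos λ, −sin φ sin λ, cos φ), giving ΔN = -122.872 + 148.846 + 126.189 = 152.16 m.
Horizontal magnitude = √(ΔE² + ΔN²) = √((-682.34)² + 152.16²) = 699.10 m.

699.1 m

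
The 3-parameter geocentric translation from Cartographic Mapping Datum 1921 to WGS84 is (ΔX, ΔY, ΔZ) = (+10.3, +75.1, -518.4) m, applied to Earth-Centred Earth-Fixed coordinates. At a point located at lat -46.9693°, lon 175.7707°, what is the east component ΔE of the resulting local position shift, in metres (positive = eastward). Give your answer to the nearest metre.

The local east axis at (φ, λ) is (−sin λ, cos λ, 0), so ΔE = −sin(175.7707°)·10.3 + cos(175.7707°)·75.1 = -75.66 m.

ΔE = -76 m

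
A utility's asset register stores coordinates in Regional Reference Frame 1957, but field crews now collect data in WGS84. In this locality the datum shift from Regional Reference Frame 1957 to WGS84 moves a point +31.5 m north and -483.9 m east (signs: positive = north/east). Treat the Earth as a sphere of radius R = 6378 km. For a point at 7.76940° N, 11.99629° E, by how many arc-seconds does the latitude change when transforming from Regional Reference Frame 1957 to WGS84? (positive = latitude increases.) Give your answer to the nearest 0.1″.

On a sphere of radius R, 1 rad of latitude = R, so Δφ = ΔN / R = 31.5 / 6378000 = 4.9389e-06 rad = 1.019″.

Δφ = 1.0″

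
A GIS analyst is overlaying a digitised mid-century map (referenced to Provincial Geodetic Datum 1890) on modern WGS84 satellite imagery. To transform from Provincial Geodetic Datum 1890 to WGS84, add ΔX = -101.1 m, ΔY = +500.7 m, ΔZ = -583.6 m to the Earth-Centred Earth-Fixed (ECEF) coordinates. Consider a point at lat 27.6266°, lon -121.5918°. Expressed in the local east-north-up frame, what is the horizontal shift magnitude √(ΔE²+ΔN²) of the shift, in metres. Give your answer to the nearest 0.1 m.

489.5 m

At φ = 27.6266°, λ = -121.5918°: sin φ = 0.463707, cos φ = 0.885988, sin λ = -0.851802, cos λ = -0.523864.
ΔE = −sin λ·ΔX + cos λ·ΔY = −(-0.851802)·(-101.1) + (-0.523864)·(500.7) = -348.42 m.
ΔN = −sin φ cos λ·ΔX − sin φ sin λ·ΔY + cos φ·ΔZ = −(0.463707)(-0.523864)(-101.1) − (0.463707)(-0.851802)(500.7) + (0.885988)(-583.6) = -343.85 m.
Horizontal magnitude = √(ΔE² + ΔN²) = √((-348.42)² + (-343.85)²) = 489.52 m.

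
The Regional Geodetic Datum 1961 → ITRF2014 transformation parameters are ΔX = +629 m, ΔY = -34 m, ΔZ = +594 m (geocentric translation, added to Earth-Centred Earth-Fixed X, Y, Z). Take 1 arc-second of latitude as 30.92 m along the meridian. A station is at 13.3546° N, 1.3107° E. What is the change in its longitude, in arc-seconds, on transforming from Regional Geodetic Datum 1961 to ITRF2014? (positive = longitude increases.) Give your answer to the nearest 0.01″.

Δλ = -1.61″

sin φ = 0.230977, cos φ = 0.972959, sin λ = 0.022874, cos λ = 0.999738.
East component: ΔE = −sin λ·ΔX + cos λ·ΔY = −(0.022874)(629) + (0.999738)(-34) = -48.38 m.
1° of latitude spans 3600 × 30.92 = 111312 m; at latitude φ, 1° of longitude spans that × cos φ = 108302.0 m, so Δλ = -48.38 / 108302.0 × 3600 = -1.608″.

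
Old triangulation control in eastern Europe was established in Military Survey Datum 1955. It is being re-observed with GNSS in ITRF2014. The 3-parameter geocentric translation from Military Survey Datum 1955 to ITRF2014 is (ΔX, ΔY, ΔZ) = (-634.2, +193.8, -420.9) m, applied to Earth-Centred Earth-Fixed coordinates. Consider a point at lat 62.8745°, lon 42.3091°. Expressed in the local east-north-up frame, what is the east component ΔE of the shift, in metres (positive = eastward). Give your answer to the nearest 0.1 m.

At φ = 62.8745°, λ = 42.3091°: sin φ = 0.890010, cos φ = 0.455941, sin λ = 0.673130, cos λ = 0.739524.
ΔE = −sin λ·ΔX + cos λ·ΔY = −(0.673130)·(-634.2) + (0.739524)·(193.8) = 570.22 m.

ΔE = 570.2 m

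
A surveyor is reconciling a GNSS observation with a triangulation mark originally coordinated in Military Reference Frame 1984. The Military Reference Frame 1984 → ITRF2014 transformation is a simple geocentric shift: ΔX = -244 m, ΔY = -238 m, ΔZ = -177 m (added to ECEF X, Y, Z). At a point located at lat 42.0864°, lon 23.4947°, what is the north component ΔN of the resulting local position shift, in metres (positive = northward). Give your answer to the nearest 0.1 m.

ΔN = 82.2 m

At φ = 42.0864°, λ = 23.4947°: sin φ = 0.670250, cos φ = 0.742135, sin λ = 0.398664, cos λ = 0.917097.
ΔN = −sin φ cos λ·ΔX − sin φ sin λ·ΔY + cos φ·ΔZ = −(0.670250)(0.917097)(-244) − (0.670250)(0.398664)(-238) + (0.742135)(-177) = 82.22 m.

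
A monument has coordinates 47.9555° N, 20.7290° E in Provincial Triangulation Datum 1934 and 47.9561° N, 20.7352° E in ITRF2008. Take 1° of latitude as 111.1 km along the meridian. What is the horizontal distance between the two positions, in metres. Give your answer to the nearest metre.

466 m

Δφ = 47.9561° − 47.9555° = +0.0006°; Δλ = 20.7352° − 20.7290° = +0.0062°.
ΔN = Δφ × 111100 = 66.7 m; ΔE = Δλ × 111100 × cos(47.9555°) = +0.0062 × 111100 × 0.669708 = 461.3 m.
Distance = √(ΔE² + ΔN²) = √(461.3² + 66.7²) = 466.1 m.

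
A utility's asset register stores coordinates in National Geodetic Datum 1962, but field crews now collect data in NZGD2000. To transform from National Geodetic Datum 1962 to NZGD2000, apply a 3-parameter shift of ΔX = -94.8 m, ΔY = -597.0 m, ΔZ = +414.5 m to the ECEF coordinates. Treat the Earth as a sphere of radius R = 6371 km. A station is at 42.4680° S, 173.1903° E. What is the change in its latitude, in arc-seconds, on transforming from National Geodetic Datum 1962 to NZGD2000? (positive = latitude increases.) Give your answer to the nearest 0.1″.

Δφ = 10.4″

sin φ = -0.675178, cos φ = 0.737655, sin λ = 0.118572, cos λ = -0.992945.
North component: ΔN = −sin φ cos λ·ΔX − sin φ sin λ·ΔY + cos φ·ΔZ = −(-0.675178)(-0.992945)(-94.8) − (-0.675178)(0.118572)(-597.0) + (0.737655)(414.5) = 321.52 m.
1° of latitude spans πR/180 = 111195 m, so Δφ = 321.52 / 111195 × 3600 = 10.409″.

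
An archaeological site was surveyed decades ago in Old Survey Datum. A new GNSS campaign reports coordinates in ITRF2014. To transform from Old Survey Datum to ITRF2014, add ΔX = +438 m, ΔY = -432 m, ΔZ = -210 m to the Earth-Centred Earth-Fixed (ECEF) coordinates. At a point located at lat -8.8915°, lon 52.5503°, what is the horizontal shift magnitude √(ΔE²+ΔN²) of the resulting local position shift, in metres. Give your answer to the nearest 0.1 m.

648.6 m

At φ = -8.8915°, λ = 52.5503°: sin φ = -0.154564, cos φ = 0.987983, sin λ = 0.793887, cos λ = 0.608065.
ΔE = −sin λ·ΔX + cos λ·ΔY = −(0.793887)·(438) + (0.608065)·(-432) = -610.41 m.
ΔN = −sin φ cos λ·ΔX − sin φ sin λ·ΔY + cos φ·ΔZ = −(-0.154564)(0.608065)(438) − (-0.154564)(0.793887)(-432) + (0.987983)(-210) = -219.32 m.
Horizontal magnitude = √(ΔE² + ΔN²) = √((-610.41)² + (-219.32)²) = 648.61 m.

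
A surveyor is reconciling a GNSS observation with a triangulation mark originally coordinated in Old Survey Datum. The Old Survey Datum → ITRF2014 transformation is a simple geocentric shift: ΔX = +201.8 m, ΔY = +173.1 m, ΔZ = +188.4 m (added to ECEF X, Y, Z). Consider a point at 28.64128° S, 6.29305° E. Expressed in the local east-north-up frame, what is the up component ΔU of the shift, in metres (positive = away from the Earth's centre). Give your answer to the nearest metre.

The local up (radial) axis is (cos φ cos λ, cos φ sin λ, sin φ), giving ΔU = 176.040 + 16.652 − 90.305 = 102.39 m.

ΔU = 102 m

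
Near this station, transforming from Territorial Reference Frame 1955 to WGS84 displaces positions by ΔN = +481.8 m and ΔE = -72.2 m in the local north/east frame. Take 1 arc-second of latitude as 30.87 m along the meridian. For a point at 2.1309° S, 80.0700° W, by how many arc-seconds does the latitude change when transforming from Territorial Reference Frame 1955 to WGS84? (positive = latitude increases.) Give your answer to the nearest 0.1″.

1″ of latitude = 30.87 m, so Δφ = 481.8 / 30.87 = 15.607″.

Δφ = 15.6″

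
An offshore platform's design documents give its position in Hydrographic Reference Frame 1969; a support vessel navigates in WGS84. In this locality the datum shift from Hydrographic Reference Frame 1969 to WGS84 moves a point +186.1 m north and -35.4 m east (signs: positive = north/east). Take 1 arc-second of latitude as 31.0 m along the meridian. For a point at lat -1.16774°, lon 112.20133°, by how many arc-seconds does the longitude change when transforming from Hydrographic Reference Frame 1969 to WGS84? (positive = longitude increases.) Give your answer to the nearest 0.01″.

At latitude -1.16774°, cos φ = 0.999792.
1″ of longitude at this latitude = 31.00 × cos φ = 30.9936 m, so Δλ = -35.4 / 30.9936 = -1.142″.

Δλ = -1.14″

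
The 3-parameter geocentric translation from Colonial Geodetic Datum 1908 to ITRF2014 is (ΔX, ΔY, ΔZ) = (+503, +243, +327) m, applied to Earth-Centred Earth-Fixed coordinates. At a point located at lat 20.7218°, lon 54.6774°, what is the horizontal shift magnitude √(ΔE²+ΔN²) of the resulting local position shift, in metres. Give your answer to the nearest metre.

301 m

At φ = 20.7218°, λ = 54.6774°: sin φ = 0.353831, cos φ = 0.935309, sin λ = 0.815910, cos λ = 0.578180.
ΔE = −sin λ·ΔX + cos λ·ΔY = −(0.815910)·(503) + (0.578180)·(243) = -269.90 m.
ΔN = −sin φ cos λ·ΔX − sin φ sin λ·ΔY + cos φ·ΔZ = −(0.353831)(0.578180)(503) − (0.353831)(0.815910)(243) + (0.935309)(327) = 132.79 m.
Horizontal magnitude = √(ΔE² + ΔN²) = √((-269.90)² + 132.79²) = 300.80 m.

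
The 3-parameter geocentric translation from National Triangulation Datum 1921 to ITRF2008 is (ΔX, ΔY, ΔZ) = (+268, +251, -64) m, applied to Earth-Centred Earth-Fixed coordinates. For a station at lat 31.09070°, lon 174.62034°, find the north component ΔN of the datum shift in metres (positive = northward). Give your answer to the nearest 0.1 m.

The local north axis is (−sin φ cos λ, −sin φ sin λ, cos φ), giving ΔN = 137.784 − 12.152 − 54.806 = 70.83 m.

ΔN = 70.8 m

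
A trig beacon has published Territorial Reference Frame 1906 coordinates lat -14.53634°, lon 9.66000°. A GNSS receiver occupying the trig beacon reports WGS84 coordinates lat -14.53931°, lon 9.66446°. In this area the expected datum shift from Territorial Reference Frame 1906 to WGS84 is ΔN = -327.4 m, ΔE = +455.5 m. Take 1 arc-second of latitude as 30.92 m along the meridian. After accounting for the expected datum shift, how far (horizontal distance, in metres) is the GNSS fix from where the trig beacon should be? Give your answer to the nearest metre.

25 m

Observed coordinate differences: Δφ = -0.00297°, Δλ = +0.00446°.
Converting to metres (1° lat = 111312 m, cos φ = 0.967989): observed ΔN = -330.6 m, observed ΔE = 480.6 m.
Subtracting the expected shift leaves a residual of -330.6 − (-327.4) = -3.2 m north and 480.6 − (455.5) = 25.1 m east.
Residual distance = √((-3.2)² + 25.1²) = 25.3 m.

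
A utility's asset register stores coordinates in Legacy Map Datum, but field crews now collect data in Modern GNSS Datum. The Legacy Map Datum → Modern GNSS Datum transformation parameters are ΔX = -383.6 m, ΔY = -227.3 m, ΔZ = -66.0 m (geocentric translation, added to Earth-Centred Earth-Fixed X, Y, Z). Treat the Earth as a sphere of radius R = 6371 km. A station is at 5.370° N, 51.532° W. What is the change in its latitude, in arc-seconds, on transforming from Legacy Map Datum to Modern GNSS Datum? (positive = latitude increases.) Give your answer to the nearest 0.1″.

Δφ = -1.9″

sin φ = 0.093587, cos φ = 0.995611, sin λ = -0.782956, cos λ = 0.622077.
North component: ΔN = −sin φ cos λ·ΔX − sin φ sin λ·ΔY + cos φ·ΔZ = −(0.093587)(0.622077)(-383.6) − (0.093587)(-0.782956)(-227.3) + (0.995611)(-66.0) = -60.03 m.
1° of latitude spans πR/180 = 111195 m, so Δφ = -60.03 / 111195 × 3600 = -1.944″.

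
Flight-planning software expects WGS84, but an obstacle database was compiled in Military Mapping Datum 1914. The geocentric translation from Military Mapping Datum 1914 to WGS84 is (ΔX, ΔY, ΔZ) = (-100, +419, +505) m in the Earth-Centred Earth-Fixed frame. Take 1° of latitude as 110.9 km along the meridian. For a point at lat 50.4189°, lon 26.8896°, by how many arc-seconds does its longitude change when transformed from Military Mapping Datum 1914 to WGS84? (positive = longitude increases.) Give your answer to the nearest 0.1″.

Δλ = 21.3″

sin φ = 0.770723, cos φ = 0.637170, sin λ = 0.452273, cos λ = 0.891880.
East component: ΔE = −sin λ·ΔX + cos λ·ΔY = −(0.452273)(-100) + (0.891880)(419) = 418.92 m.
1° of latitude spans 110900 m; at latitude φ, 1° of longitude spans that × cos φ = 70662.1 m, so Δλ = 418.92 / 70662.1 × 3600 = 21.343″.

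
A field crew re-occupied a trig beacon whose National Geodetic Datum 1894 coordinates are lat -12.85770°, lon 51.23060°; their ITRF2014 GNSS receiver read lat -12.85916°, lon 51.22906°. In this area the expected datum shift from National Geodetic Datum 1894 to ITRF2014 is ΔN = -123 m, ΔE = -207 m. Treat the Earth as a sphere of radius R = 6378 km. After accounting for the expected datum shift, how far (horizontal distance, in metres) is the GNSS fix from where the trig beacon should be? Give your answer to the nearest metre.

56 m

Observed coordinate differences: Δφ = -0.00146°, Δλ = -0.00154°.
Converting to metres (1° lat = 111317 m, cos φ = 0.974926): observed ΔN = -162.5 m, observed ΔE = -167.1 m.
Subtracting the expected shift leaves a residual of -162.5 − (-123) = -39.5 m north and -167.1 − (-207) = 39.9 m east.
Residual distance = √((-39.5)² + 39.9²) = 56.1 m.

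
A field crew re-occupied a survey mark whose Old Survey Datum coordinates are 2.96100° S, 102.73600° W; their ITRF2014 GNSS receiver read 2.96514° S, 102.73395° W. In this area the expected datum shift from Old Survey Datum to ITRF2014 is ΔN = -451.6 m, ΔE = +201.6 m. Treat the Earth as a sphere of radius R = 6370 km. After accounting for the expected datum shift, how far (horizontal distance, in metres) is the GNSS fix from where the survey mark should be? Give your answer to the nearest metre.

Observed coordinate differences: Δφ = -0.00414°, Δλ = +0.00205°.
Converting to metres (1° lat = 111177 m, cos φ = 0.998665): observed ΔN = -460.3 m, observed ΔE = 227.6 m.
Subtracting the expected shift leaves a residual of -460.3 − (-451.6) = -8.7 m north and 227.6 − (201.6) = 26.0 m east.
Residual distance = √((-8.7)² + 26.0²) = 27.4 m.

27 m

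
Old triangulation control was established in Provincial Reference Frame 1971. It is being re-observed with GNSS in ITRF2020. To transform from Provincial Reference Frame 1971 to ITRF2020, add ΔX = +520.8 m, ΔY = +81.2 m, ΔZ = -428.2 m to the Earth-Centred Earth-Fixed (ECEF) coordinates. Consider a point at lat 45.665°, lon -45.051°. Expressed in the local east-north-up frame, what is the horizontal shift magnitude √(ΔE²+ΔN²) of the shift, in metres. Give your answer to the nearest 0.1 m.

673.2 m

The local east axis at (φ, λ) is (−sin λ, cos λ, 0), so ΔE = −sin(-45.051°)·520.8 + cos(-45.051°)·81.2 = 425.95 m.
The local north axis is (−sin φ cos λ, −sin φ sin λ, cos φ), giving ΔN = -263.170 + 41.105 − 299.249 = -521.31 m.
Horizontal magnitude = √(ΔE² + ΔN²) = √(425.95² + (-521.31)²) = 673.21 m.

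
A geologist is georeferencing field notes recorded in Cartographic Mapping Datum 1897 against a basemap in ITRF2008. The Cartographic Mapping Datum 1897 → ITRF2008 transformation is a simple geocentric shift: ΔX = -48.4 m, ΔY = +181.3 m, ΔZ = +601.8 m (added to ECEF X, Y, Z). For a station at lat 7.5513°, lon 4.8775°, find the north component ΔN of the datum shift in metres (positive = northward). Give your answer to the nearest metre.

ΔN = 601 m

The local north axis is (−sin φ cos λ, −sin φ sin λ, cos φ), giving ΔN = 6.337 − 2.026 + 596.581 = 600.89 m.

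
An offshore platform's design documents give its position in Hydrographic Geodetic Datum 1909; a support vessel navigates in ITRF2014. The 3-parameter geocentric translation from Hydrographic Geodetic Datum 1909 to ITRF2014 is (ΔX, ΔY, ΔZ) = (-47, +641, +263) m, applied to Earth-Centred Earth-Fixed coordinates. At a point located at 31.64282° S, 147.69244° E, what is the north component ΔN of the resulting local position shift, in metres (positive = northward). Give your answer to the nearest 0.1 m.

At φ = -31.64282°, λ = 147.69244°: sin φ = -0.524622, cos φ = 0.851335, sin λ = 0.534464, cos λ = -0.845191.
ΔN = −sin φ cos λ·ΔX − sin φ sin λ·ΔY + cos φ·ΔZ = −(-0.524622)(-0.845191)(-47) − (-0.524622)(0.534464)(641) + (0.851335)(263) = 424.47 m.

ΔN = 424.5 m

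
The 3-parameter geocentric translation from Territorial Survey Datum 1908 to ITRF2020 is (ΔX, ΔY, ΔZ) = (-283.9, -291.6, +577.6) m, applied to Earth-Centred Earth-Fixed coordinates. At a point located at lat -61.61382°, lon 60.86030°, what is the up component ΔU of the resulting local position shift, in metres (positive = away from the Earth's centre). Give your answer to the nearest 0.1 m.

At φ = -61.61382°, λ = 60.86030°: sin φ = -0.879763, cos φ = 0.475412, sin λ = 0.873435, cos λ = 0.486941.
ΔU = cos φ cos λ·ΔX + cos φ sin λ·ΔY + sin φ·ΔZ = (0.475412)(0.486941)(-283.9) + (0.475412)(0.873435)(-291.6) + (-0.879763)(577.6) = -694.96 m.

ΔU = -695.0 m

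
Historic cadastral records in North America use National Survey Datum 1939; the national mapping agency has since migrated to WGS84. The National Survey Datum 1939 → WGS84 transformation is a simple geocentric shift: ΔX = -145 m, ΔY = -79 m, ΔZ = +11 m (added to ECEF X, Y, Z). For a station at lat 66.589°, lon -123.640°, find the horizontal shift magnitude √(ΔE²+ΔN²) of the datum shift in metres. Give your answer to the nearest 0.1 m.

The local east axis at (φ, λ) is (−sin λ, cos λ, 0), so ΔE = −sin(-123.640°)·(-145) + cos(-123.640°)·(-79) = -76.95 m.
The local north axis is (−sin φ cos λ, −sin φ sin λ, cos φ), giving ΔN = -73.713 − 60.356 + 4.371 = -129.70 m.
Horizontal magnitude = √(ΔE² + ΔN²) = √((-76.95)² + (-129.70)²) = 150.81 m.

150.8 m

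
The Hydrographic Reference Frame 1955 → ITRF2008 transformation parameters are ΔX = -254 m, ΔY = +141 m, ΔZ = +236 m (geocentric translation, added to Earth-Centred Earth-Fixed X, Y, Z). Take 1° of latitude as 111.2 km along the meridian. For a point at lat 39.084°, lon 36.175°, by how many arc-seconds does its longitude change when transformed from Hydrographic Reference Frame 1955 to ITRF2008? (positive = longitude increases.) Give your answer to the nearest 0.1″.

sin φ = 0.630459, cos φ = 0.776222, sin λ = 0.590254, cos λ = 0.807218.
East component: ΔE = −sin λ·ΔX + cos λ·ΔY = −(0.590254)(-254) + (0.807218)(141) = 263.74 m.
1° of latitude spans 111200 m; at latitude φ, 1° of longitude spans that × cos φ = 86315.9 m, so Δλ = 263.74 / 86315.9 × 3600 = 11.000″.

Δλ = 11.0″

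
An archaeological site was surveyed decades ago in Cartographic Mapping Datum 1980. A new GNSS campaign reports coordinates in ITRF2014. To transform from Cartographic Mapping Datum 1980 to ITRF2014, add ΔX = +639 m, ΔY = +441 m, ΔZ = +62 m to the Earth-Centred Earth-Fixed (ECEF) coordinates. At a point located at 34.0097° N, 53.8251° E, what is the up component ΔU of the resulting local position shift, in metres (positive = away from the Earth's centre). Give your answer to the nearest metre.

ΔU = 642 m

At φ = 34.0097°, λ = 53.8251°: sin φ = 0.559333, cos φ = 0.828943, sin λ = 0.807219, cos λ = 0.590252.
ΔU = cos φ cos λ·ΔX + cos φ sin λ·ΔY + sin φ·ΔZ = (0.828943)(0.590252)(639) + (0.828943)(0.807219)(441) + (0.559333)(62) = 642.42 m.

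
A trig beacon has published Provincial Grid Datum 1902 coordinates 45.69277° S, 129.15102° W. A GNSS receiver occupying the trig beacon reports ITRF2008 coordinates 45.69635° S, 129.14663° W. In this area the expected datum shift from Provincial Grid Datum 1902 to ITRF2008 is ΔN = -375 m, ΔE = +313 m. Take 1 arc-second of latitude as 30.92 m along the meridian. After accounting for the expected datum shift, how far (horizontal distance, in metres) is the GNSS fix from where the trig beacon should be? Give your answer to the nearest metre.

Observed coordinate differences: Δφ = -0.00358°, Δλ = +0.00439°.
Converting to metres (1° lat = 111312 m, cos φ = 0.698506): observed ΔN = -398.5 m, observed ΔE = 341.3 m.
Subtracting the expected shift leaves a residual of -398.5 − (-375) = -23.5 m north and 341.3 − (313) = 28.3 m east.
Residual distance = √((-23.5)² + 28.3²) = 36.8 m.

37 m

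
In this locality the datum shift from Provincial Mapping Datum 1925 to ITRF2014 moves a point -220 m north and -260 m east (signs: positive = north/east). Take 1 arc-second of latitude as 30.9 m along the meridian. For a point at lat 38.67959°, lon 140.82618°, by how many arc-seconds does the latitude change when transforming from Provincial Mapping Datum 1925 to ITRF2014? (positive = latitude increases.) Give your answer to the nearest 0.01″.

1″ of latitude = 30.90 m, so Δφ = -220.0 / 30.90 = -7.120″.

Δφ = -7.12″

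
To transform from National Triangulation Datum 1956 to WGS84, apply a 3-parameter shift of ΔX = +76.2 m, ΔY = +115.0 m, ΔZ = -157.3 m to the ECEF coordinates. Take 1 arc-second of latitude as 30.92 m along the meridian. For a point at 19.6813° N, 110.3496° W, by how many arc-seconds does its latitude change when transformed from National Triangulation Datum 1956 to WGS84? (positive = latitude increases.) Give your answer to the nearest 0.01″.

Δφ = -3.33″

sin φ = 0.336788, cos φ = 0.941581, sin λ = -0.937588, cos λ = -0.347747.
North component: ΔN = −sin φ cos λ·ΔX − sin φ sin λ·ΔY + cos φ·ΔZ = −(0.336788)(-0.347747)(76.2) − (0.336788)(-0.937588)(115.0) + (0.941581)(-157.3) = -102.87 m.
1° of latitude spans 3600 × 30.92 = 111312 m, so Δφ = -102.87 / 111312 × 3600 = -3.327″.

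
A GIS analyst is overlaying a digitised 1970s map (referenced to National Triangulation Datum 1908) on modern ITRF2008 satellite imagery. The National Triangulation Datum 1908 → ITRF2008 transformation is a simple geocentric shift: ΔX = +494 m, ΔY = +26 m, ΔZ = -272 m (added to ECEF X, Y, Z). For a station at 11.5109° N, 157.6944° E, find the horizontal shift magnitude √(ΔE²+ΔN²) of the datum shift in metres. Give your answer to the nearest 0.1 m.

276.0 m

At φ = 11.5109°, λ = 157.6944°: sin φ = 0.199554, cos φ = 0.979887, sin λ = 0.379547, cos λ = -0.925173.
ΔE = −sin λ·ΔX + cos λ·ΔY = −(0.379547)·(494) + (-0.925173)·(26) = -211.55 m.
ΔN = −sin φ cos λ·ΔX − sin φ sin λ·ΔY + cos φ·ΔZ = −(0.199554)(-0.925173)(494) − (0.199554)(0.379547)(26) + (0.979887)(-272) = -177.30 m.
Horizontal magnitude = √(ΔE² + ΔN²) = √((-211.55)² + (-177.30)²) = 276.02 m.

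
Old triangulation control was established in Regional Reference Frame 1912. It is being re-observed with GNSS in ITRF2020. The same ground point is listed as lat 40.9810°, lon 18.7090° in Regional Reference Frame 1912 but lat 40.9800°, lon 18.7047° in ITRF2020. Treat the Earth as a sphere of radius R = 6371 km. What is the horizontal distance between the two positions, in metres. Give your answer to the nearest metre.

Δφ = 40.9800° − 40.9810° = -0.0010°; Δλ = 18.7047° − 18.7090° = -0.0043°.
1° along a meridian = πR/180 = 111195 m.
ΔN = Δφ × 111195 = -111.2 m; ΔE = Δλ × 111195 × cos(40.9810°) = -0.0043 × 111195 × 0.754927 = -361.0 m.
Distance = √(ΔE² + ΔN²) = √((-361.0)² + (-111.2)²) = 377.7 m.

378 m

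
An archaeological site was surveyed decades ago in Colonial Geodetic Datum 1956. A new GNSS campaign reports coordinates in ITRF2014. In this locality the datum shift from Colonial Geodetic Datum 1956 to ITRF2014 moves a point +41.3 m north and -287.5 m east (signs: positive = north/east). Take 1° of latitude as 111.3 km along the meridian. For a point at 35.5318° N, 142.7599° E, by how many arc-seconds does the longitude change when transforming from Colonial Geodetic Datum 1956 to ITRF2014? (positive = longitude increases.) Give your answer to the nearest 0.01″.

At latitude 35.5318°, cos φ = 0.813793.
1° of longitude at this latitude = 111.3 × cos φ = 90.58 km, so Δλ = -287.5 / 90575.2 = -0.0031742° = -11.427″.

Δλ = -11.43″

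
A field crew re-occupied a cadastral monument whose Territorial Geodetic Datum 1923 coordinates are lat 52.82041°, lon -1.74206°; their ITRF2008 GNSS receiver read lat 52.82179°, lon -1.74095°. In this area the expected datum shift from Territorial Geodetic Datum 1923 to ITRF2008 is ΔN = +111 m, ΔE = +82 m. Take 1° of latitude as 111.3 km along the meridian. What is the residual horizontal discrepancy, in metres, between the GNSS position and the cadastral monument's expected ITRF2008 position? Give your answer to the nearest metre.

43 m

Observed coordinate differences: Δφ = +0.00138°, Δλ = +0.00111°.
Converting to metres (1° lat = 111300 m, cos φ = 0.604315): observed ΔN = 153.6 m, observed ΔE = 74.7 m.
Subtracting the expected shift leaves a residual of 153.6 − (111) = 42.6 m north and 74.7 − (82) = -7.3 m east.
Residual distance = √(42.6² + (-7.3)²) = 43.2 m.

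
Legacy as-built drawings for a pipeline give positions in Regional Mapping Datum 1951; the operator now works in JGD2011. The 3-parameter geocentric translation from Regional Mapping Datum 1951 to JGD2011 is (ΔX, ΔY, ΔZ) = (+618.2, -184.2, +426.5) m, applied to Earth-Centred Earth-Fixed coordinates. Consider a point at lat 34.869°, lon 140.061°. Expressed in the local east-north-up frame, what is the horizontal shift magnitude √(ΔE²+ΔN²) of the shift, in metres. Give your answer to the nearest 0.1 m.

734.4 m

At φ = 34.869°, λ = 140.061°: sin φ = 0.571702, cos φ = 0.820461, sin λ = 0.641972, cos λ = -0.766728.
ΔE = −sin λ·ΔX + cos λ·ΔY = −(0.641972)·(618.2) + (-0.766728)·(-184.2) = -255.64 m.
ΔN = −sin φ cos λ·ΔX − sin φ sin λ·ΔY + cos φ·ΔZ = −(0.571702)(-0.766728)(618.2) − (0.571702)(0.641972)(-184.2) + (0.820461)(426.5) = 688.51 m.
Horizontal magnitude = √(ΔE² + ΔN²) = √((-255.64)² + 688.51²) = 734.44 m.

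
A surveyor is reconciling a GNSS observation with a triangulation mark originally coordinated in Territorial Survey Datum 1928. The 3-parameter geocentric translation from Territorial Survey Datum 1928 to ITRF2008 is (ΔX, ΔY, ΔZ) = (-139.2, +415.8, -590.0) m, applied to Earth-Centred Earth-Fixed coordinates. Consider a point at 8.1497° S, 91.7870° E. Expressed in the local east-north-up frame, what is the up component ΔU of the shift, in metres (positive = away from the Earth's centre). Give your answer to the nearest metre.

At φ = -8.1497°, λ = 91.7870°: sin φ = -0.141760, cos φ = 0.989901, sin λ = 0.999514, cos λ = -0.031184.
ΔU = cos φ cos λ·ΔX + cos φ sin λ·ΔY + sin φ·ΔZ = (0.989901)(-0.031184)(-139.2) + (0.989901)(0.999514)(415.8) + (-0.141760)(-590.0) = 499.34 m.

ΔU = 499 m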